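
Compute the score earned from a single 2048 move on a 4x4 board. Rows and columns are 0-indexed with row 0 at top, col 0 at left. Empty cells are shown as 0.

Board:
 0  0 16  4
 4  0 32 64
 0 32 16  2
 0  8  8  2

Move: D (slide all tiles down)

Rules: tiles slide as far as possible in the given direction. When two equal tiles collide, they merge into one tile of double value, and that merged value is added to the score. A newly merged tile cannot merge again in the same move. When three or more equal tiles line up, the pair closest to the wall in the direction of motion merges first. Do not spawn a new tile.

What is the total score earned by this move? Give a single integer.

Slide down:
col 0: [0, 4, 0, 0] -> [0, 0, 0, 4]  score +0 (running 0)
col 1: [0, 0, 32, 8] -> [0, 0, 32, 8]  score +0 (running 0)
col 2: [16, 32, 16, 8] -> [16, 32, 16, 8]  score +0 (running 0)
col 3: [4, 64, 2, 2] -> [0, 4, 64, 4]  score +4 (running 4)
Board after move:
 0  0 16  0
 0  0 32  4
 0 32 16 64
 4  8  8  4

Answer: 4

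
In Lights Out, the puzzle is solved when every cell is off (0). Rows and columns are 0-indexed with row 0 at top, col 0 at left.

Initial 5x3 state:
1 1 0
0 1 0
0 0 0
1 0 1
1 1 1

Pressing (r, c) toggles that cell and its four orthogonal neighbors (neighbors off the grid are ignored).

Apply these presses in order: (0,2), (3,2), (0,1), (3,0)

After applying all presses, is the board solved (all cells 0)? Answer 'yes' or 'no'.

Answer: no

Derivation:
After press 1 at (0,2):
1 0 1
0 1 1
0 0 0
1 0 1
1 1 1

After press 2 at (3,2):
1 0 1
0 1 1
0 0 1
1 1 0
1 1 0

After press 3 at (0,1):
0 1 0
0 0 1
0 0 1
1 1 0
1 1 0

After press 4 at (3,0):
0 1 0
0 0 1
1 0 1
0 0 0
0 1 0

Lights still on: 5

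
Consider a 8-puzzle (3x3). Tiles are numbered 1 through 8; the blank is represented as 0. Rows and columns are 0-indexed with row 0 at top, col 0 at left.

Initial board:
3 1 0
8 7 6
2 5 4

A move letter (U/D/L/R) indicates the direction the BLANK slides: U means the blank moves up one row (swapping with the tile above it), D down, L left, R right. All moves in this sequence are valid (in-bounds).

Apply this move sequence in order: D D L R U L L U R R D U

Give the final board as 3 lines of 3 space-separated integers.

Answer: 1 6 0
3 8 7
2 5 4

Derivation:
After move 1 (D):
3 1 6
8 7 0
2 5 4

After move 2 (D):
3 1 6
8 7 4
2 5 0

After move 3 (L):
3 1 6
8 7 4
2 0 5

After move 4 (R):
3 1 6
8 7 4
2 5 0

After move 5 (U):
3 1 6
8 7 0
2 5 4

After move 6 (L):
3 1 6
8 0 7
2 5 4

After move 7 (L):
3 1 6
0 8 7
2 5 4

After move 8 (U):
0 1 6
3 8 7
2 5 4

After move 9 (R):
1 0 6
3 8 7
2 5 4

After move 10 (R):
1 6 0
3 8 7
2 5 4

After move 11 (D):
1 6 7
3 8 0
2 5 4

After move 12 (U):
1 6 0
3 8 7
2 5 4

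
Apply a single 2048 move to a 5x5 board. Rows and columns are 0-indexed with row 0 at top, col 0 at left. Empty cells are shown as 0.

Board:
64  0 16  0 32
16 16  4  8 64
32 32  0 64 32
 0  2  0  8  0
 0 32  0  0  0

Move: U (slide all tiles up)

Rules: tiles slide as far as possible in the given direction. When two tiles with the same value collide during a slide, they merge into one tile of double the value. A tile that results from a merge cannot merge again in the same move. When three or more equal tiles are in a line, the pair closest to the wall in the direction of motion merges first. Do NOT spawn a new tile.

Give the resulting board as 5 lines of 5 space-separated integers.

Slide up:
col 0: [64, 16, 32, 0, 0] -> [64, 16, 32, 0, 0]
col 1: [0, 16, 32, 2, 32] -> [16, 32, 2, 32, 0]
col 2: [16, 4, 0, 0, 0] -> [16, 4, 0, 0, 0]
col 3: [0, 8, 64, 8, 0] -> [8, 64, 8, 0, 0]
col 4: [32, 64, 32, 0, 0] -> [32, 64, 32, 0, 0]

Answer: 64 16 16  8 32
16 32  4 64 64
32  2  0  8 32
 0 32  0  0  0
 0  0  0  0  0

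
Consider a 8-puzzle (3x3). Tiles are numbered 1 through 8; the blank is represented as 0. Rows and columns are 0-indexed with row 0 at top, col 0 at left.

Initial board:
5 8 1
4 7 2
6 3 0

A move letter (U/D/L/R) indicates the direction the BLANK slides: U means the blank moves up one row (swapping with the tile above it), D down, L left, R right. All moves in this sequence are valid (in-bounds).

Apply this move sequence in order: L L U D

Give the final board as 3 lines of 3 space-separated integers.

Answer: 5 8 1
4 7 2
0 6 3

Derivation:
After move 1 (L):
5 8 1
4 7 2
6 0 3

After move 2 (L):
5 8 1
4 7 2
0 6 3

After move 3 (U):
5 8 1
0 7 2
4 6 3

After move 4 (D):
5 8 1
4 7 2
0 6 3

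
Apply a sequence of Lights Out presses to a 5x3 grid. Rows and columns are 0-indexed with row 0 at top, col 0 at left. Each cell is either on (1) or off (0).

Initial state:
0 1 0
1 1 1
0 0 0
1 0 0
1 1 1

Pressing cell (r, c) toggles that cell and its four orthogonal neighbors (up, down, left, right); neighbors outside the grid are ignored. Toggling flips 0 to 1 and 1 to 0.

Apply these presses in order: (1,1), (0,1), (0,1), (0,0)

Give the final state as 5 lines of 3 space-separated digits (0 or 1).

After press 1 at (1,1):
0 0 0
0 0 0
0 1 0
1 0 0
1 1 1

After press 2 at (0,1):
1 1 1
0 1 0
0 1 0
1 0 0
1 1 1

After press 3 at (0,1):
0 0 0
0 0 0
0 1 0
1 0 0
1 1 1

After press 4 at (0,0):
1 1 0
1 0 0
0 1 0
1 0 0
1 1 1

Answer: 1 1 0
1 0 0
0 1 0
1 0 0
1 1 1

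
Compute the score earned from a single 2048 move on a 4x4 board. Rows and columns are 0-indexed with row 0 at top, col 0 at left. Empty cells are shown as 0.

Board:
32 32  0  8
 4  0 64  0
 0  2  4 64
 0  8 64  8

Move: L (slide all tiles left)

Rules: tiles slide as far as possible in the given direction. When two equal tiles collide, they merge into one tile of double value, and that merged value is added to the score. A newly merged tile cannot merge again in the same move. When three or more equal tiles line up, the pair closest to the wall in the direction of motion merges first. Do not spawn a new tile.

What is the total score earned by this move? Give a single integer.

Slide left:
row 0: [32, 32, 0, 8] -> [64, 8, 0, 0]  score +64 (running 64)
row 1: [4, 0, 64, 0] -> [4, 64, 0, 0]  score +0 (running 64)
row 2: [0, 2, 4, 64] -> [2, 4, 64, 0]  score +0 (running 64)
row 3: [0, 8, 64, 8] -> [8, 64, 8, 0]  score +0 (running 64)
Board after move:
64  8  0  0
 4 64  0  0
 2  4 64  0
 8 64  8  0

Answer: 64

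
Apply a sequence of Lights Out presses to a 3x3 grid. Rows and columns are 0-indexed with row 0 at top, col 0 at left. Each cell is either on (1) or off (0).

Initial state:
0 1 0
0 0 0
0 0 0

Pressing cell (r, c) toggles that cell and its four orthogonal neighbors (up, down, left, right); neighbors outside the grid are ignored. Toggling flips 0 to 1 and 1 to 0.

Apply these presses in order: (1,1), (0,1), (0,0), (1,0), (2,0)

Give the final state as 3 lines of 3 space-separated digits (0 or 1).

After press 1 at (1,1):
0 0 0
1 1 1
0 1 0

After press 2 at (0,1):
1 1 1
1 0 1
0 1 0

After press 3 at (0,0):
0 0 1
0 0 1
0 1 0

After press 4 at (1,0):
1 0 1
1 1 1
1 1 0

After press 5 at (2,0):
1 0 1
0 1 1
0 0 0

Answer: 1 0 1
0 1 1
0 0 0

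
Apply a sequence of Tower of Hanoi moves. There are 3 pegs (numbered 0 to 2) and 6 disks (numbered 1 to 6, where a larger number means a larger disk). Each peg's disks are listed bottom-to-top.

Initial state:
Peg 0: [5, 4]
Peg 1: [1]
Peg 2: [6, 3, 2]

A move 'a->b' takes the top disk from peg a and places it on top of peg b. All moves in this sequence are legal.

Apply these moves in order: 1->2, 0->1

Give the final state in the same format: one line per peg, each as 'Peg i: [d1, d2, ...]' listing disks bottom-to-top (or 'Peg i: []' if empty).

After move 1 (1->2):
Peg 0: [5, 4]
Peg 1: []
Peg 2: [6, 3, 2, 1]

After move 2 (0->1):
Peg 0: [5]
Peg 1: [4]
Peg 2: [6, 3, 2, 1]

Answer: Peg 0: [5]
Peg 1: [4]
Peg 2: [6, 3, 2, 1]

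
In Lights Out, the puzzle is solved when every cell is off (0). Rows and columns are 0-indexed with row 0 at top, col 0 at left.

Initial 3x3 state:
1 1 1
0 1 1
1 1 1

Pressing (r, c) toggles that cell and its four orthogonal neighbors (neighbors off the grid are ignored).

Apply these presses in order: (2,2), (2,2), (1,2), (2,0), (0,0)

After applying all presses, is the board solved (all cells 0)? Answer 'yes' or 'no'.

After press 1 at (2,2):
1 1 1
0 1 0
1 0 0

After press 2 at (2,2):
1 1 1
0 1 1
1 1 1

After press 3 at (1,2):
1 1 0
0 0 0
1 1 0

After press 4 at (2,0):
1 1 0
1 0 0
0 0 0

After press 5 at (0,0):
0 0 0
0 0 0
0 0 0

Lights still on: 0

Answer: yes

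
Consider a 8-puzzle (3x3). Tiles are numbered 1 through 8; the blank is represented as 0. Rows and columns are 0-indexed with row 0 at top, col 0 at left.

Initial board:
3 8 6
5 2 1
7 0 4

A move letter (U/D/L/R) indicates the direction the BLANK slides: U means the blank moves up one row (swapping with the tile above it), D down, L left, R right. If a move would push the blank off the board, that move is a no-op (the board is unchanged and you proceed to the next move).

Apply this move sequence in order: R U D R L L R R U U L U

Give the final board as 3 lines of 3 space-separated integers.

Answer: 3 0 8
5 2 6
7 4 1

Derivation:
After move 1 (R):
3 8 6
5 2 1
7 4 0

After move 2 (U):
3 8 6
5 2 0
7 4 1

After move 3 (D):
3 8 6
5 2 1
7 4 0

After move 4 (R):
3 8 6
5 2 1
7 4 0

After move 5 (L):
3 8 6
5 2 1
7 0 4

After move 6 (L):
3 8 6
5 2 1
0 7 4

After move 7 (R):
3 8 6
5 2 1
7 0 4

After move 8 (R):
3 8 6
5 2 1
7 4 0

After move 9 (U):
3 8 6
5 2 0
7 4 1

After move 10 (U):
3 8 0
5 2 6
7 4 1

After move 11 (L):
3 0 8
5 2 6
7 4 1

After move 12 (U):
3 0 8
5 2 6
7 4 1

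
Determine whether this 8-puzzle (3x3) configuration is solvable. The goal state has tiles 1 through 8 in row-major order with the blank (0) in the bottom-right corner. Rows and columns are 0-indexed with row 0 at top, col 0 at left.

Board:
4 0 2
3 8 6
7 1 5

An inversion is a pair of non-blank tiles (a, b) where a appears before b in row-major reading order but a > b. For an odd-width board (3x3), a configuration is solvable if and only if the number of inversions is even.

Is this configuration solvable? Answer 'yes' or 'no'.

Answer: no

Derivation:
Inversions (pairs i<j in row-major order where tile[i] > tile[j] > 0): 13
13 is odd, so the puzzle is not solvable.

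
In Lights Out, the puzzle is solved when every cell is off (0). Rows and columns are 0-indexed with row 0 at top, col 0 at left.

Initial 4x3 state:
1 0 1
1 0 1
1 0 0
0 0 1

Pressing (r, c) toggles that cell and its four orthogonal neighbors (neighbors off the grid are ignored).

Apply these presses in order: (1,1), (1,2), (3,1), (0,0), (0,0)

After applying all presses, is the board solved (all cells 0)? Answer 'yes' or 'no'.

Answer: no

Derivation:
After press 1 at (1,1):
1 1 1
0 1 0
1 1 0
0 0 1

After press 2 at (1,2):
1 1 0
0 0 1
1 1 1
0 0 1

After press 3 at (3,1):
1 1 0
0 0 1
1 0 1
1 1 0

After press 4 at (0,0):
0 0 0
1 0 1
1 0 1
1 1 0

After press 5 at (0,0):
1 1 0
0 0 1
1 0 1
1 1 0

Lights still on: 7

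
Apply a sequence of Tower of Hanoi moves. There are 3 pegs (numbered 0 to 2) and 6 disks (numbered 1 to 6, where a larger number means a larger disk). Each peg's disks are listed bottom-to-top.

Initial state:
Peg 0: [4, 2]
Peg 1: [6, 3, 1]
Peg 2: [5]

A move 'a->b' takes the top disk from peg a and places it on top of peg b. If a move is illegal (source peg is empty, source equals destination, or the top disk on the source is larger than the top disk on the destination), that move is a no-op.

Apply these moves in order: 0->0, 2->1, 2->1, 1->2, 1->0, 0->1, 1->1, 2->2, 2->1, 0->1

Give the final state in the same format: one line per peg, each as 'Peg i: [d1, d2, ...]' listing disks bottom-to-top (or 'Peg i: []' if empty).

After move 1 (0->0):
Peg 0: [4, 2]
Peg 1: [6, 3, 1]
Peg 2: [5]

After move 2 (2->1):
Peg 0: [4, 2]
Peg 1: [6, 3, 1]
Peg 2: [5]

After move 3 (2->1):
Peg 0: [4, 2]
Peg 1: [6, 3, 1]
Peg 2: [5]

After move 4 (1->2):
Peg 0: [4, 2]
Peg 1: [6, 3]
Peg 2: [5, 1]

After move 5 (1->0):
Peg 0: [4, 2]
Peg 1: [6, 3]
Peg 2: [5, 1]

After move 6 (0->1):
Peg 0: [4]
Peg 1: [6, 3, 2]
Peg 2: [5, 1]

After move 7 (1->1):
Peg 0: [4]
Peg 1: [6, 3, 2]
Peg 2: [5, 1]

After move 8 (2->2):
Peg 0: [4]
Peg 1: [6, 3, 2]
Peg 2: [5, 1]

After move 9 (2->1):
Peg 0: [4]
Peg 1: [6, 3, 2, 1]
Peg 2: [5]

After move 10 (0->1):
Peg 0: [4]
Peg 1: [6, 3, 2, 1]
Peg 2: [5]

Answer: Peg 0: [4]
Peg 1: [6, 3, 2, 1]
Peg 2: [5]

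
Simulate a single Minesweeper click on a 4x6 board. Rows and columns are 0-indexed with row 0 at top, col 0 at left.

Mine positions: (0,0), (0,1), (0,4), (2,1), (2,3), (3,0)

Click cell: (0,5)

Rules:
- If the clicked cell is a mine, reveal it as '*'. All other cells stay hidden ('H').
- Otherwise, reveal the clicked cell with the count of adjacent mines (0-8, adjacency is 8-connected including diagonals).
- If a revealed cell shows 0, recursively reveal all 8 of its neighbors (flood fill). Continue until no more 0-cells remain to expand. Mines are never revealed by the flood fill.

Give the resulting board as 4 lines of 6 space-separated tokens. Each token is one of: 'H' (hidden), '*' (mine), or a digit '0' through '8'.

H H H H H 1
H H H H H H
H H H H H H
H H H H H H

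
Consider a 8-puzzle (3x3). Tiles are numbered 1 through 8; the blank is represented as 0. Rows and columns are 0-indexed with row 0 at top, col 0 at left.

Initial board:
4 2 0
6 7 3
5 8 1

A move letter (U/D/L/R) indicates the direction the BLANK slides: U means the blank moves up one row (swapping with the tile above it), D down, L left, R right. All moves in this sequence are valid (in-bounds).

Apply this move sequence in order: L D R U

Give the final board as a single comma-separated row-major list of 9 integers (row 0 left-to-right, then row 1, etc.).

After move 1 (L):
4 0 2
6 7 3
5 8 1

After move 2 (D):
4 7 2
6 0 3
5 8 1

After move 3 (R):
4 7 2
6 3 0
5 8 1

After move 4 (U):
4 7 0
6 3 2
5 8 1

Answer: 4, 7, 0, 6, 3, 2, 5, 8, 1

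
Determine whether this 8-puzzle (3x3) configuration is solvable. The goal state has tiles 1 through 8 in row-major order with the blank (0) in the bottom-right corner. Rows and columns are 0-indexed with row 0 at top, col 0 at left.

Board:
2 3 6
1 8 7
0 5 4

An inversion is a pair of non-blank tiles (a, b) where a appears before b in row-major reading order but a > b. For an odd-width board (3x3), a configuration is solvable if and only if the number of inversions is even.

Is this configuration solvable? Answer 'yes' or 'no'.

Inversions (pairs i<j in row-major order where tile[i] > tile[j] > 0): 11
11 is odd, so the puzzle is not solvable.

Answer: no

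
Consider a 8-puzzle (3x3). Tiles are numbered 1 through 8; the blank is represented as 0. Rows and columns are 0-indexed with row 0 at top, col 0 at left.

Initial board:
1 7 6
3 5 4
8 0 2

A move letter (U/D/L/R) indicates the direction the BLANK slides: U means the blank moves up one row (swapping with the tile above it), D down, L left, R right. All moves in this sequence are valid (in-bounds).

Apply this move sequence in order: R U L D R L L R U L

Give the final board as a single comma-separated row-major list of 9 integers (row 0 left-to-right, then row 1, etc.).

Answer: 1, 7, 6, 0, 3, 5, 8, 2, 4

Derivation:
After move 1 (R):
1 7 6
3 5 4
8 2 0

After move 2 (U):
1 7 6
3 5 0
8 2 4

After move 3 (L):
1 7 6
3 0 5
8 2 4

After move 4 (D):
1 7 6
3 2 5
8 0 4

After move 5 (R):
1 7 6
3 2 5
8 4 0

After move 6 (L):
1 7 6
3 2 5
8 0 4

After move 7 (L):
1 7 6
3 2 5
0 8 4

After move 8 (R):
1 7 6
3 2 5
8 0 4

After move 9 (U):
1 7 6
3 0 5
8 2 4

After move 10 (L):
1 7 6
0 3 5
8 2 4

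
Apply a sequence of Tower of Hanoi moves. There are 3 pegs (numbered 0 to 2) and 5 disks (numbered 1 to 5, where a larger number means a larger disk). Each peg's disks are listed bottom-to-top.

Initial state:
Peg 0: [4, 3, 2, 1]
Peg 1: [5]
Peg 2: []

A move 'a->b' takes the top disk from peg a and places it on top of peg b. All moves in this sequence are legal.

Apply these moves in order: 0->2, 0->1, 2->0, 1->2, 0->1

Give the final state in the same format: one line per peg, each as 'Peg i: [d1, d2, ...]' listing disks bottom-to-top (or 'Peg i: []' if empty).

After move 1 (0->2):
Peg 0: [4, 3, 2]
Peg 1: [5]
Peg 2: [1]

After move 2 (0->1):
Peg 0: [4, 3]
Peg 1: [5, 2]
Peg 2: [1]

After move 3 (2->0):
Peg 0: [4, 3, 1]
Peg 1: [5, 2]
Peg 2: []

After move 4 (1->2):
Peg 0: [4, 3, 1]
Peg 1: [5]
Peg 2: [2]

After move 5 (0->1):
Peg 0: [4, 3]
Peg 1: [5, 1]
Peg 2: [2]

Answer: Peg 0: [4, 3]
Peg 1: [5, 1]
Peg 2: [2]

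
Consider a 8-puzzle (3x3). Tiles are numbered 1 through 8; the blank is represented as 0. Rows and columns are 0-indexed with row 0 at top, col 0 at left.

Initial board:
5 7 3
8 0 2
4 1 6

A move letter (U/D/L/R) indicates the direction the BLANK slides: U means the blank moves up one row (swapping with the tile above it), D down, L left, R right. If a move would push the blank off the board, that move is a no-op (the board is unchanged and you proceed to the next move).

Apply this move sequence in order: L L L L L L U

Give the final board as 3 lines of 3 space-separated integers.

After move 1 (L):
5 7 3
0 8 2
4 1 6

After move 2 (L):
5 7 3
0 8 2
4 1 6

After move 3 (L):
5 7 3
0 8 2
4 1 6

After move 4 (L):
5 7 3
0 8 2
4 1 6

After move 5 (L):
5 7 3
0 8 2
4 1 6

After move 6 (L):
5 7 3
0 8 2
4 1 6

After move 7 (U):
0 7 3
5 8 2
4 1 6

Answer: 0 7 3
5 8 2
4 1 6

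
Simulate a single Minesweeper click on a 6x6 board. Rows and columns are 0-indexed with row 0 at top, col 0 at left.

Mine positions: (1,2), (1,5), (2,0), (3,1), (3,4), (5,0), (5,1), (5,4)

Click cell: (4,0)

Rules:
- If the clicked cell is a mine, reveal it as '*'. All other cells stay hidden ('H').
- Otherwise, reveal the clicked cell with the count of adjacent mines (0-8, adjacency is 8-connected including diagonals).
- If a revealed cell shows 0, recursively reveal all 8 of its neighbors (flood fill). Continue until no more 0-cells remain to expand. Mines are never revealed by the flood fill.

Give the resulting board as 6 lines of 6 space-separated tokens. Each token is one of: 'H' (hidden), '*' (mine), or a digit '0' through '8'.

H H H H H H
H H H H H H
H H H H H H
H H H H H H
3 H H H H H
H H H H H H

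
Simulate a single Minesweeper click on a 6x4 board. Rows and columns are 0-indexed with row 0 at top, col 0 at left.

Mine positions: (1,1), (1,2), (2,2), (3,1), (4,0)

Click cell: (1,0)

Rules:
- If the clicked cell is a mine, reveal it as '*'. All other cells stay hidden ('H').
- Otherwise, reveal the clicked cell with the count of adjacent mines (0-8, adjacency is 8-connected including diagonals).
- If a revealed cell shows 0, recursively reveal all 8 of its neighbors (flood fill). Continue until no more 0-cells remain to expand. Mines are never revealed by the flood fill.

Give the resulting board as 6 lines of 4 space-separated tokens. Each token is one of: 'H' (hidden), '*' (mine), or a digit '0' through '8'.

H H H H
1 H H H
H H H H
H H H H
H H H H
H H H H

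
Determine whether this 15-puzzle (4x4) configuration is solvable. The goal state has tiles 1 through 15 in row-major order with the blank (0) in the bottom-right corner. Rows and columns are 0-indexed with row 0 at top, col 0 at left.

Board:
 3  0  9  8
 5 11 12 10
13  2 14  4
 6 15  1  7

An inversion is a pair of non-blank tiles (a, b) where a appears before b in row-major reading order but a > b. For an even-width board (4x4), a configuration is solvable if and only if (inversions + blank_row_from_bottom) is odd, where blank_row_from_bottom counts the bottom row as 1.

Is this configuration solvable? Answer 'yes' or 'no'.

Inversions: 49
Blank is in row 0 (0-indexed from top), which is row 4 counting from the bottom (bottom = 1).
49 + 4 = 53, which is odd, so the puzzle is solvable.

Answer: yes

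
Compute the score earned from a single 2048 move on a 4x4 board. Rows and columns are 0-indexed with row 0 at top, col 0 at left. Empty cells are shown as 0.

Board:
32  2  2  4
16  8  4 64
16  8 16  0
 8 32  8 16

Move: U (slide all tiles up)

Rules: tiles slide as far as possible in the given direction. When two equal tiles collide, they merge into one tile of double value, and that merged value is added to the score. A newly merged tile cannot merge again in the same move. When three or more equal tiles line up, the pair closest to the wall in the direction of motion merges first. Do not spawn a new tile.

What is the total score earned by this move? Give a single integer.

Slide up:
col 0: [32, 16, 16, 8] -> [32, 32, 8, 0]  score +32 (running 32)
col 1: [2, 8, 8, 32] -> [2, 16, 32, 0]  score +16 (running 48)
col 2: [2, 4, 16, 8] -> [2, 4, 16, 8]  score +0 (running 48)
col 3: [4, 64, 0, 16] -> [4, 64, 16, 0]  score +0 (running 48)
Board after move:
32  2  2  4
32 16  4 64
 8 32 16 16
 0  0  8  0

Answer: 48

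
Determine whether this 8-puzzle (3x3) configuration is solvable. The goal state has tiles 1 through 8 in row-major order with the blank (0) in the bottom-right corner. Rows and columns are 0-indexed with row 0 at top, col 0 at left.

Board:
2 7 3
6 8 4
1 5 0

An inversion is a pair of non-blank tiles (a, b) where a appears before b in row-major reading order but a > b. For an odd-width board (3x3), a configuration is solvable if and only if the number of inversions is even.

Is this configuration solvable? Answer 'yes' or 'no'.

Answer: yes

Derivation:
Inversions (pairs i<j in row-major order where tile[i] > tile[j] > 0): 14
14 is even, so the puzzle is solvable.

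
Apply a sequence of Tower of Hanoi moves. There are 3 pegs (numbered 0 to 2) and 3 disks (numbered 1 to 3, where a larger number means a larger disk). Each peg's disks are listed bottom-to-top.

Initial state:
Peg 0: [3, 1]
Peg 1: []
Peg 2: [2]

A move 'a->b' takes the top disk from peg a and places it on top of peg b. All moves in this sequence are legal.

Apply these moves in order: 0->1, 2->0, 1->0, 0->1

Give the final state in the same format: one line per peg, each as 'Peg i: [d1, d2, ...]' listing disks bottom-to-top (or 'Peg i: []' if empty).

After move 1 (0->1):
Peg 0: [3]
Peg 1: [1]
Peg 2: [2]

After move 2 (2->0):
Peg 0: [3, 2]
Peg 1: [1]
Peg 2: []

After move 3 (1->0):
Peg 0: [3, 2, 1]
Peg 1: []
Peg 2: []

After move 4 (0->1):
Peg 0: [3, 2]
Peg 1: [1]
Peg 2: []

Answer: Peg 0: [3, 2]
Peg 1: [1]
Peg 2: []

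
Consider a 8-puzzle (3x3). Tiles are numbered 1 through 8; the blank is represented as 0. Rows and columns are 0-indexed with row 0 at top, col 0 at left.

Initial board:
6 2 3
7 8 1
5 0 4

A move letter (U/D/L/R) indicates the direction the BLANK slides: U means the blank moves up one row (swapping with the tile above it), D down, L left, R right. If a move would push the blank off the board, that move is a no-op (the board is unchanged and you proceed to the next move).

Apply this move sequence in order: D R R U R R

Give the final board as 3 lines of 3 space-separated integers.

After move 1 (D):
6 2 3
7 8 1
5 0 4

After move 2 (R):
6 2 3
7 8 1
5 4 0

After move 3 (R):
6 2 3
7 8 1
5 4 0

After move 4 (U):
6 2 3
7 8 0
5 4 1

After move 5 (R):
6 2 3
7 8 0
5 4 1

After move 6 (R):
6 2 3
7 8 0
5 4 1

Answer: 6 2 3
7 8 0
5 4 1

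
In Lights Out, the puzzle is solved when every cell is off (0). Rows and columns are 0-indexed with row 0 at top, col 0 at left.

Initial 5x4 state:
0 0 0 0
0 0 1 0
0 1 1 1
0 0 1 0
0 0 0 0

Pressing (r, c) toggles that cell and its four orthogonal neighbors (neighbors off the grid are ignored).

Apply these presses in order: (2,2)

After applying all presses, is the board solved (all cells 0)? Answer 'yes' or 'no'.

After press 1 at (2,2):
0 0 0 0
0 0 0 0
0 0 0 0
0 0 0 0
0 0 0 0

Lights still on: 0

Answer: yes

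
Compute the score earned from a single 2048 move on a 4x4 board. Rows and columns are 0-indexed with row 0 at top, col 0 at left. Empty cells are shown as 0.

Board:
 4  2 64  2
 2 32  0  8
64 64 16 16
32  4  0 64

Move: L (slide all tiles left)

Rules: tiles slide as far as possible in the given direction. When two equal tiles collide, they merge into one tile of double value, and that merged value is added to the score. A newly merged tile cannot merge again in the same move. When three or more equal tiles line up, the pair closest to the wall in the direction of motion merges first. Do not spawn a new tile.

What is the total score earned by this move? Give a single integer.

Answer: 160

Derivation:
Slide left:
row 0: [4, 2, 64, 2] -> [4, 2, 64, 2]  score +0 (running 0)
row 1: [2, 32, 0, 8] -> [2, 32, 8, 0]  score +0 (running 0)
row 2: [64, 64, 16, 16] -> [128, 32, 0, 0]  score +160 (running 160)
row 3: [32, 4, 0, 64] -> [32, 4, 64, 0]  score +0 (running 160)
Board after move:
  4   2  64   2
  2  32   8   0
128  32   0   0
 32   4  64   0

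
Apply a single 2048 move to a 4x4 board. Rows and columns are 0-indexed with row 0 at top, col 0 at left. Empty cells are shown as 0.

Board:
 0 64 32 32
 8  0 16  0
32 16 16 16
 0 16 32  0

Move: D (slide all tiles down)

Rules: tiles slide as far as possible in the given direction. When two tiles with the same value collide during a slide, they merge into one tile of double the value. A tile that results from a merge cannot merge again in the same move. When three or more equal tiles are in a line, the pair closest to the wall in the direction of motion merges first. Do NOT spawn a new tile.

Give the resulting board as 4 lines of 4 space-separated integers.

Slide down:
col 0: [0, 8, 32, 0] -> [0, 0, 8, 32]
col 1: [64, 0, 16, 16] -> [0, 0, 64, 32]
col 2: [32, 16, 16, 32] -> [0, 32, 32, 32]
col 3: [32, 0, 16, 0] -> [0, 0, 32, 16]

Answer:  0  0  0  0
 0  0 32  0
 8 64 32 32
32 32 32 16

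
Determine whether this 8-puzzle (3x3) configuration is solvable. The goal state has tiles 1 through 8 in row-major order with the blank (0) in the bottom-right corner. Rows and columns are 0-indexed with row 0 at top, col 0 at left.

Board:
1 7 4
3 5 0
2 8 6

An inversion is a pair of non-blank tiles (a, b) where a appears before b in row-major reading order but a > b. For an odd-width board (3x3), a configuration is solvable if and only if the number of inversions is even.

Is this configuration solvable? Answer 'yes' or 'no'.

Inversions (pairs i<j in row-major order where tile[i] > tile[j] > 0): 10
10 is even, so the puzzle is solvable.

Answer: yes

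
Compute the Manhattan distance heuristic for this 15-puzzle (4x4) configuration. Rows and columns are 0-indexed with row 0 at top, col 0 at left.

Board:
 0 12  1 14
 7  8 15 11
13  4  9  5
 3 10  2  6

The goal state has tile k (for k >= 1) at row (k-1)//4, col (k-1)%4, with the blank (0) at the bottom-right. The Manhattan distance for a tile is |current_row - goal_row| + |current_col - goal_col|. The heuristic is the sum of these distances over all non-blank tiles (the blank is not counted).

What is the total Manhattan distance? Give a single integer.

Answer: 44

Derivation:
Tile 12: at (0,1), goal (2,3), distance |0-2|+|1-3| = 4
Tile 1: at (0,2), goal (0,0), distance |0-0|+|2-0| = 2
Tile 14: at (0,3), goal (3,1), distance |0-3|+|3-1| = 5
Tile 7: at (1,0), goal (1,2), distance |1-1|+|0-2| = 2
Tile 8: at (1,1), goal (1,3), distance |1-1|+|1-3| = 2
Tile 15: at (1,2), goal (3,2), distance |1-3|+|2-2| = 2
Tile 11: at (1,3), goal (2,2), distance |1-2|+|3-2| = 2
Tile 13: at (2,0), goal (3,0), distance |2-3|+|0-0| = 1
Tile 4: at (2,1), goal (0,3), distance |2-0|+|1-3| = 4
Tile 9: at (2,2), goal (2,0), distance |2-2|+|2-0| = 2
Tile 5: at (2,3), goal (1,0), distance |2-1|+|3-0| = 4
Tile 3: at (3,0), goal (0,2), distance |3-0|+|0-2| = 5
Tile 10: at (3,1), goal (2,1), distance |3-2|+|1-1| = 1
Tile 2: at (3,2), goal (0,1), distance |3-0|+|2-1| = 4
Tile 6: at (3,3), goal (1,1), distance |3-1|+|3-1| = 4
Sum: 4 + 2 + 5 + 2 + 2 + 2 + 2 + 1 + 4 + 2 + 4 + 5 + 1 + 4 + 4 = 44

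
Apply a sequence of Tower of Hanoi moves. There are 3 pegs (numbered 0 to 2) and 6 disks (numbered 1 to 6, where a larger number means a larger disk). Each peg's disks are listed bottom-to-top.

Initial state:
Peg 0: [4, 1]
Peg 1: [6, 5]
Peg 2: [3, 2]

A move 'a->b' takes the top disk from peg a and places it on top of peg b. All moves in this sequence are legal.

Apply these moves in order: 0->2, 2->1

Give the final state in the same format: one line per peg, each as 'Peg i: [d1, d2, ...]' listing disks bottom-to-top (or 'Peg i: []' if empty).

Answer: Peg 0: [4]
Peg 1: [6, 5, 1]
Peg 2: [3, 2]

Derivation:
After move 1 (0->2):
Peg 0: [4]
Peg 1: [6, 5]
Peg 2: [3, 2, 1]

After move 2 (2->1):
Peg 0: [4]
Peg 1: [6, 5, 1]
Peg 2: [3, 2]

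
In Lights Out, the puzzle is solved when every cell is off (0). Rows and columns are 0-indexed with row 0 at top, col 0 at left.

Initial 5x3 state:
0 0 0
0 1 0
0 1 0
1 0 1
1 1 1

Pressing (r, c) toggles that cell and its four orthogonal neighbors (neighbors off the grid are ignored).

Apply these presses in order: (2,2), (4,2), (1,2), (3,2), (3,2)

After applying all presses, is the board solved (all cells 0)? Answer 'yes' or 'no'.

Answer: no

Derivation:
After press 1 at (2,2):
0 0 0
0 1 1
0 0 1
1 0 0
1 1 1

After press 2 at (4,2):
0 0 0
0 1 1
0 0 1
1 0 1
1 0 0

After press 3 at (1,2):
0 0 1
0 0 0
0 0 0
1 0 1
1 0 0

After press 4 at (3,2):
0 0 1
0 0 0
0 0 1
1 1 0
1 0 1

After press 5 at (3,2):
0 0 1
0 0 0
0 0 0
1 0 1
1 0 0

Lights still on: 4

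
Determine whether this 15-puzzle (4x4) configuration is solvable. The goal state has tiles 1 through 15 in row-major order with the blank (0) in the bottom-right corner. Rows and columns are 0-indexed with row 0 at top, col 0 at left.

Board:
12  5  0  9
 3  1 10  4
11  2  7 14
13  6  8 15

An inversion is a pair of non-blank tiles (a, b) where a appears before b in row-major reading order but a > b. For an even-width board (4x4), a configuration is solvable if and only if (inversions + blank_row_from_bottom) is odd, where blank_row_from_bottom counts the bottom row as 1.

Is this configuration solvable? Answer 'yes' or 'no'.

Inversions: 40
Blank is in row 0 (0-indexed from top), which is row 4 counting from the bottom (bottom = 1).
40 + 4 = 44, which is even, so the puzzle is not solvable.

Answer: no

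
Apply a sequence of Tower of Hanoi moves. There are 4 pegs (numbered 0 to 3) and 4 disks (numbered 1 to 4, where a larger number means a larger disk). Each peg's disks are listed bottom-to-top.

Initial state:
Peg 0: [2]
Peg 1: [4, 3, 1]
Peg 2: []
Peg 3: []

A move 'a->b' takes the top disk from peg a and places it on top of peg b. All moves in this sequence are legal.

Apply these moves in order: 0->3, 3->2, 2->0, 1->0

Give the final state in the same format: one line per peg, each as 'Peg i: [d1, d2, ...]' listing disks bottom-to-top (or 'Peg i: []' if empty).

After move 1 (0->3):
Peg 0: []
Peg 1: [4, 3, 1]
Peg 2: []
Peg 3: [2]

After move 2 (3->2):
Peg 0: []
Peg 1: [4, 3, 1]
Peg 2: [2]
Peg 3: []

After move 3 (2->0):
Peg 0: [2]
Peg 1: [4, 3, 1]
Peg 2: []
Peg 3: []

After move 4 (1->0):
Peg 0: [2, 1]
Peg 1: [4, 3]
Peg 2: []
Peg 3: []

Answer: Peg 0: [2, 1]
Peg 1: [4, 3]
Peg 2: []
Peg 3: []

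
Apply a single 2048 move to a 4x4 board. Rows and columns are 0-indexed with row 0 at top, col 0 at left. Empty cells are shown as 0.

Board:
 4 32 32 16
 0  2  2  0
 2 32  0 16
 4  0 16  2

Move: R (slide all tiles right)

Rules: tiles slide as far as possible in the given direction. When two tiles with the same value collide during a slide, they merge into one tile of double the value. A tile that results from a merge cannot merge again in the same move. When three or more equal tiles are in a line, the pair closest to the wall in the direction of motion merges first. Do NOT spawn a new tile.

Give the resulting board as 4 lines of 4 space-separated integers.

Answer:  0  4 64 16
 0  0  0  4
 0  2 32 16
 0  4 16  2

Derivation:
Slide right:
row 0: [4, 32, 32, 16] -> [0, 4, 64, 16]
row 1: [0, 2, 2, 0] -> [0, 0, 0, 4]
row 2: [2, 32, 0, 16] -> [0, 2, 32, 16]
row 3: [4, 0, 16, 2] -> [0, 4, 16, 2]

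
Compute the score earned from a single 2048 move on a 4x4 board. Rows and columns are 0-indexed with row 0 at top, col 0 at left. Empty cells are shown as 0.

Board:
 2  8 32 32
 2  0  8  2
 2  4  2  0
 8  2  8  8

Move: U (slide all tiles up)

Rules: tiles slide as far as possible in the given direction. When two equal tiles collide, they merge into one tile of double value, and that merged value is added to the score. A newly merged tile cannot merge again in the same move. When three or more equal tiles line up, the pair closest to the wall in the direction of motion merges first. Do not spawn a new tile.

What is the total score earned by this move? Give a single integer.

Slide up:
col 0: [2, 2, 2, 8] -> [4, 2, 8, 0]  score +4 (running 4)
col 1: [8, 0, 4, 2] -> [8, 4, 2, 0]  score +0 (running 4)
col 2: [32, 8, 2, 8] -> [32, 8, 2, 8]  score +0 (running 4)
col 3: [32, 2, 0, 8] -> [32, 2, 8, 0]  score +0 (running 4)
Board after move:
 4  8 32 32
 2  4  8  2
 8  2  2  8
 0  0  8  0

Answer: 4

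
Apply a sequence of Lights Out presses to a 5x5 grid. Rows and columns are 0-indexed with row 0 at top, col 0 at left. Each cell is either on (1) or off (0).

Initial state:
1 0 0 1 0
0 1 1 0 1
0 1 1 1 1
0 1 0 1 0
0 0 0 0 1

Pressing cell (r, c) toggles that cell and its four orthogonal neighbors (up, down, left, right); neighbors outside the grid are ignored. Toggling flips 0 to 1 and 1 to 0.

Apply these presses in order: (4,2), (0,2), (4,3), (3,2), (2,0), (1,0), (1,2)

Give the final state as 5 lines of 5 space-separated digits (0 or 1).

Answer: 0 1 0 0 0
0 1 1 1 1
0 0 1 1 1
1 0 0 1 0
0 1 1 0 0

Derivation:
After press 1 at (4,2):
1 0 0 1 0
0 1 1 0 1
0 1 1 1 1
0 1 1 1 0
0 1 1 1 1

After press 2 at (0,2):
1 1 1 0 0
0 1 0 0 1
0 1 1 1 1
0 1 1 1 0
0 1 1 1 1

After press 3 at (4,3):
1 1 1 0 0
0 1 0 0 1
0 1 1 1 1
0 1 1 0 0
0 1 0 0 0

After press 4 at (3,2):
1 1 1 0 0
0 1 0 0 1
0 1 0 1 1
0 0 0 1 0
0 1 1 0 0

After press 5 at (2,0):
1 1 1 0 0
1 1 0 0 1
1 0 0 1 1
1 0 0 1 0
0 1 1 0 0

After press 6 at (1,0):
0 1 1 0 0
0 0 0 0 1
0 0 0 1 1
1 0 0 1 0
0 1 1 0 0

After press 7 at (1,2):
0 1 0 0 0
0 1 1 1 1
0 0 1 1 1
1 0 0 1 0
0 1 1 0 0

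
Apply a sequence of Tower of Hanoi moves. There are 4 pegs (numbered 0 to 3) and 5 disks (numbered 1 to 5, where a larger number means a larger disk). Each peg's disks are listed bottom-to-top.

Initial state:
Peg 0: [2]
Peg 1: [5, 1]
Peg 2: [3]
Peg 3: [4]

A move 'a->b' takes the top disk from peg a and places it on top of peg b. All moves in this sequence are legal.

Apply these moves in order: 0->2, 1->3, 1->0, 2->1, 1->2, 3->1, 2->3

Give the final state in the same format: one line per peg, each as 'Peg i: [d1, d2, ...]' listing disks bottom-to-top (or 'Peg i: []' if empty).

After move 1 (0->2):
Peg 0: []
Peg 1: [5, 1]
Peg 2: [3, 2]
Peg 3: [4]

After move 2 (1->3):
Peg 0: []
Peg 1: [5]
Peg 2: [3, 2]
Peg 3: [4, 1]

After move 3 (1->0):
Peg 0: [5]
Peg 1: []
Peg 2: [3, 2]
Peg 3: [4, 1]

After move 4 (2->1):
Peg 0: [5]
Peg 1: [2]
Peg 2: [3]
Peg 3: [4, 1]

After move 5 (1->2):
Peg 0: [5]
Peg 1: []
Peg 2: [3, 2]
Peg 3: [4, 1]

After move 6 (3->1):
Peg 0: [5]
Peg 1: [1]
Peg 2: [3, 2]
Peg 3: [4]

After move 7 (2->3):
Peg 0: [5]
Peg 1: [1]
Peg 2: [3]
Peg 3: [4, 2]

Answer: Peg 0: [5]
Peg 1: [1]
Peg 2: [3]
Peg 3: [4, 2]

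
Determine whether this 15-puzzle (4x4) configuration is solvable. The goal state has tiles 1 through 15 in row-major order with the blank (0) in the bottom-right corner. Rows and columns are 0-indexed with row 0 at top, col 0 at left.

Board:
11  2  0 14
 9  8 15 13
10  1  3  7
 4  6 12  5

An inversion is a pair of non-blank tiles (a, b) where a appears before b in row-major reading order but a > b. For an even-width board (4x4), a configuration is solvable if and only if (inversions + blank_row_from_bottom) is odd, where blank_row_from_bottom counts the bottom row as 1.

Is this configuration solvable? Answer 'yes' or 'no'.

Inversions: 63
Blank is in row 0 (0-indexed from top), which is row 4 counting from the bottom (bottom = 1).
63 + 4 = 67, which is odd, so the puzzle is solvable.

Answer: yes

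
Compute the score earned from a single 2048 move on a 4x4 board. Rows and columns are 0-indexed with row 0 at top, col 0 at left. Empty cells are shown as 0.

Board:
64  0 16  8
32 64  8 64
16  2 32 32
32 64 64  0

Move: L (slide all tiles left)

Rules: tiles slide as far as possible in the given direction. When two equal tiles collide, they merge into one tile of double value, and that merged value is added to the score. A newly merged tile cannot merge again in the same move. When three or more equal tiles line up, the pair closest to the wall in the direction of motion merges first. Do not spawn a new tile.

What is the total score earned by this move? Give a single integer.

Slide left:
row 0: [64, 0, 16, 8] -> [64, 16, 8, 0]  score +0 (running 0)
row 1: [32, 64, 8, 64] -> [32, 64, 8, 64]  score +0 (running 0)
row 2: [16, 2, 32, 32] -> [16, 2, 64, 0]  score +64 (running 64)
row 3: [32, 64, 64, 0] -> [32, 128, 0, 0]  score +128 (running 192)
Board after move:
 64  16   8   0
 32  64   8  64
 16   2  64   0
 32 128   0   0

Answer: 192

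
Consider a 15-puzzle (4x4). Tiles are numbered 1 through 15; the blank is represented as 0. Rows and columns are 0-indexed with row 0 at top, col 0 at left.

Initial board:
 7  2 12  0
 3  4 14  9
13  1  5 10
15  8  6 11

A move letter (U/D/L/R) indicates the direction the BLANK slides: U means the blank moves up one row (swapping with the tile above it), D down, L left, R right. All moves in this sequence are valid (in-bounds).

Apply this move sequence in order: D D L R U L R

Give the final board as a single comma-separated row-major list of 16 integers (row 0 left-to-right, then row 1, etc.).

After move 1 (D):
 7  2 12  9
 3  4 14  0
13  1  5 10
15  8  6 11

After move 2 (D):
 7  2 12  9
 3  4 14 10
13  1  5  0
15  8  6 11

After move 3 (L):
 7  2 12  9
 3  4 14 10
13  1  0  5
15  8  6 11

After move 4 (R):
 7  2 12  9
 3  4 14 10
13  1  5  0
15  8  6 11

After move 5 (U):
 7  2 12  9
 3  4 14  0
13  1  5 10
15  8  6 11

After move 6 (L):
 7  2 12  9
 3  4  0 14
13  1  5 10
15  8  6 11

After move 7 (R):
 7  2 12  9
 3  4 14  0
13  1  5 10
15  8  6 11

Answer: 7, 2, 12, 9, 3, 4, 14, 0, 13, 1, 5, 10, 15, 8, 6, 11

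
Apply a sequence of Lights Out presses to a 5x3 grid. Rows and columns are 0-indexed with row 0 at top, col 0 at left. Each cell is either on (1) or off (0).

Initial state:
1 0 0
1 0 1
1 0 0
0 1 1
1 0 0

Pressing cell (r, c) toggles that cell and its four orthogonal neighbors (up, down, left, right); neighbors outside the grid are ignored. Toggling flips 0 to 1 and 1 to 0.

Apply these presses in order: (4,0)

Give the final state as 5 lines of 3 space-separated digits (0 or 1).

After press 1 at (4,0):
1 0 0
1 0 1
1 0 0
1 1 1
0 1 0

Answer: 1 0 0
1 0 1
1 0 0
1 1 1
0 1 0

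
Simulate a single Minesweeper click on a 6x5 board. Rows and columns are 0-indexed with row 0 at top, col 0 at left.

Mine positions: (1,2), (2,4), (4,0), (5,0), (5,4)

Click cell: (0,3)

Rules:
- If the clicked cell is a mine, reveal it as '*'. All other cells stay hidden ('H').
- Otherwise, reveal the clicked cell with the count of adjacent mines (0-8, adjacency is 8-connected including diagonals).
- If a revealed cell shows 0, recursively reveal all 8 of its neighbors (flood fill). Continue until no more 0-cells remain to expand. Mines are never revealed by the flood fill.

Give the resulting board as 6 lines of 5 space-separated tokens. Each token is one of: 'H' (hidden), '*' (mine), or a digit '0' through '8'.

H H H 1 H
H H H H H
H H H H H
H H H H H
H H H H H
H H H H H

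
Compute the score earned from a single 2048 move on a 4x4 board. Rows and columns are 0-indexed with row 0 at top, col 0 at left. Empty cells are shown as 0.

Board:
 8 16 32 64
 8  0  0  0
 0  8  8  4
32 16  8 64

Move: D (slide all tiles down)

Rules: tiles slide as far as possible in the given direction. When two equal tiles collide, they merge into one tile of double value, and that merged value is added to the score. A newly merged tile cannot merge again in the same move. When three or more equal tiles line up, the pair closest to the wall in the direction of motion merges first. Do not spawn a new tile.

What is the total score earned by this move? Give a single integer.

Slide down:
col 0: [8, 8, 0, 32] -> [0, 0, 16, 32]  score +16 (running 16)
col 1: [16, 0, 8, 16] -> [0, 16, 8, 16]  score +0 (running 16)
col 2: [32, 0, 8, 8] -> [0, 0, 32, 16]  score +16 (running 32)
col 3: [64, 0, 4, 64] -> [0, 64, 4, 64]  score +0 (running 32)
Board after move:
 0  0  0  0
 0 16  0 64
16  8 32  4
32 16 16 64

Answer: 32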